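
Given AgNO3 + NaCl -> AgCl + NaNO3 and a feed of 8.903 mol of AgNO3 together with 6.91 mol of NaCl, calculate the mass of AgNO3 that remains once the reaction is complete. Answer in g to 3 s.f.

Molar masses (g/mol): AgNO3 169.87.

n(AgNO3) = 8.903 mol
n(NaCl) = 6.910 mol
n/ν → AgNO3: 8.903, NaCl: 6.910; NaCl is limiting.
AgNO3 consumed = (1/1) × 6.910 = 6.910 mol
AgNO3 remaining = 8.903 − 6.910 = 1.993 mol
mass = 1.993 × 169.87 = 338.6 g

339 g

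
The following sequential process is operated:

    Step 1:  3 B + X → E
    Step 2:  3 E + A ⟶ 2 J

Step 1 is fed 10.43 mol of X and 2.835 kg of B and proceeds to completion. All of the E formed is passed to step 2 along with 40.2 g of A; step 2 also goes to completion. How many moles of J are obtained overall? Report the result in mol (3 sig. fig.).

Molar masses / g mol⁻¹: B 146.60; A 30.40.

Step 1:
n(X) = 10.43 mol
n(B) = 2.835×1000 / 146.60 = 19.34 mol
n/ν for X = 10.43/1 = 10.43
n/ν for B = 19.34/3 = 6.447
Smallest n/ν is B → limiting reagent.
n(E) produced = (1/3) × 19.34 = 6.447 mol
Step 2:
n(E) available = 6.447 mol
n(A) = 40.20 / 30.40 = 1.322 mol
n/ν for E = 6.447/3 = 2.149
n/ν for A = 1.322/1 = 1.322
Smallest n/ν is A → limiting reagent.
n(J) = (2/1) × 1.322 = 2.644 mol

2.64 mol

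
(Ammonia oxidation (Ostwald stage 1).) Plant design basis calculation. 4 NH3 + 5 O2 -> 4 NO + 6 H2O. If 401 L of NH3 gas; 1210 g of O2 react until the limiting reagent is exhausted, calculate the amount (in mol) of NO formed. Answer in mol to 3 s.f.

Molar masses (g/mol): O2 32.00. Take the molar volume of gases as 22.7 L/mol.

17.7 mol

n(NH3) = 401.0 / 22.7 = 17.67 mol
n(O2) = 1210 / 32.00 = 37.81 mol
n/ν → NH3: 4.418, O2: 7.562; NH3 is limiting.
n(NO) = (4/4) × 17.67 = 17.67 mol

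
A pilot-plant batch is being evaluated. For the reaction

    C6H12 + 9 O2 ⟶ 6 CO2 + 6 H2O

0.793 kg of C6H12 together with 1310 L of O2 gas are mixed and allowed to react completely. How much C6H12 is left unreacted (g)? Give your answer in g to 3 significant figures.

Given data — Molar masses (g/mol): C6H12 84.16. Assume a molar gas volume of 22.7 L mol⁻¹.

253 g

n(C6H12) = 0.7930×1000 / 84.16 = 9.423 mol
n(O2) = 1310 / 22.7 = 57.71 mol
n/ν → C6H12: 9.423, O2: 6.412; O2 is limiting.
C6H12 consumed = (1/9) × 57.71 = 6.412 mol
C6H12 remaining = 9.423 − 6.412 = 3.011 mol
mass = 3.011 × 84.16 = 253.4 g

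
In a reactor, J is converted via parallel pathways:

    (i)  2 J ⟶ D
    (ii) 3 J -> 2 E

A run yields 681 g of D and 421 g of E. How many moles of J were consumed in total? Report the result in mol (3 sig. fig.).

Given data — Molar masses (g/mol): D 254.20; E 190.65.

8.67 mol

n(D) = 681 / 254.20 = 2.679 mol
n(E) = 421 / 190.65 = 2.208 mol
n(J) via (i) = (2/1)×2.679 = 5.358 mol
n(J) via (ii) = (3/2)×2.208 = 3.312 mol
total n(J) = 5.358 + 3.312 = 8.670 mol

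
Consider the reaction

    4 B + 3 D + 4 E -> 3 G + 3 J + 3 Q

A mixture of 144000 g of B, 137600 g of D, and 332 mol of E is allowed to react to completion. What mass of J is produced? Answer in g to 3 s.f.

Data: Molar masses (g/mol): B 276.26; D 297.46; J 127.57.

n(B) = 144000 / 276.26 = 521.2 mol
n(D) = 137600 / 297.46 = 462.6 mol
n(E) = 332.0 mol
n/ν for B = 521.2/4 = 130.3
n/ν for D = 462.6/3 = 154.2
n/ν for E = 332.0/4 = 83.00
Smallest n/ν is E → limiting reagent.
n(J) = (3/4) × 332.0 = 249.0 mol
mass = 249.0 × 127.57 = 31760 g

31800 g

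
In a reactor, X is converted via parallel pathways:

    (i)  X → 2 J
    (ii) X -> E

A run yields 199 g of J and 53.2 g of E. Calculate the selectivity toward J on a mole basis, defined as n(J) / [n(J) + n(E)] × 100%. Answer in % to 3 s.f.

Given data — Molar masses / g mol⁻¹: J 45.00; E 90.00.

n(J) = 199 / 45.00 = 4.422 mol
n(E) = 53.2 / 90.00 = 0.5911 mol
selectivity = 4.422/(4.422+0.5911) × 100 = 88.21 %

88.2 %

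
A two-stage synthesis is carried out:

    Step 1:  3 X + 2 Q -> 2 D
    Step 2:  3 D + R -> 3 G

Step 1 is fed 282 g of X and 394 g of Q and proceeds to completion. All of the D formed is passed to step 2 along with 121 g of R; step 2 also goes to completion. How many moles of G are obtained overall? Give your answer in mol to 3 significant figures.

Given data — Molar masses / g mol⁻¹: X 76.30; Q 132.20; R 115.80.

2.46 mol

Step 1:
n(X) = 282.0 / 76.30 = 3.696 mol
n(Q) = 394.0 / 132.20 = 2.980 mol
n/ν for X = 3.696/3 = 1.232
n/ν for Q = 2.980/2 = 1.490
Smallest n/ν is X → limiting reagent.
n(D) produced = (2/3) × 3.696 = 2.464 mol
Step 2:
n(D) available = 2.464 mol
n(R) = 121.0 / 115.80 = 1.045 mol
n/ν for D = 2.464/3 = 0.8213
n/ν for R = 1.045/1 = 1.045
Smallest n/ν is D → limiting reagent.
n(G) = (3/3) × 2.464 = 2.464 mol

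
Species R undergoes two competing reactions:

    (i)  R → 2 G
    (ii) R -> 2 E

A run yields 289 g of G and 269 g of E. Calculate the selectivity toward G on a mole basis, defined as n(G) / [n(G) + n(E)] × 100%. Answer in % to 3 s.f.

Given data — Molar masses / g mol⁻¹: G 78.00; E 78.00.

51.8 %

n(G) = 289 / 78.00 = 3.705 mol
n(E) = 269 / 78.00 = 3.449 mol
selectivity = 3.705/(3.705+3.449) × 100 = 51.79 %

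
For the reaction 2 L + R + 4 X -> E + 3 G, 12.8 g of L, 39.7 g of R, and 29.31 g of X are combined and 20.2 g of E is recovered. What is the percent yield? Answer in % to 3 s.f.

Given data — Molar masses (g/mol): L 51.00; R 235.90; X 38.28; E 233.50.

68.9 %

n(L) = 12.80 / 51.00 = 0.2510 mol
n(R) = 39.70 / 235.90 = 0.1683 mol
n(X) = 29.31 / 38.28 = 0.7657 mol
n/ν for L = 0.2510/2 = 0.1255
n/ν for R = 0.1683/1 = 0.1683
n/ν for X = 0.7657/4 = 0.1914
Smallest n/ν is L → limiting reagent.
theoretical n(E) = (1/2) × 0.2510 = 0.1255 mol → 29.30 g
% yield = 20.2 / 29.30 × 100 = 68.94 %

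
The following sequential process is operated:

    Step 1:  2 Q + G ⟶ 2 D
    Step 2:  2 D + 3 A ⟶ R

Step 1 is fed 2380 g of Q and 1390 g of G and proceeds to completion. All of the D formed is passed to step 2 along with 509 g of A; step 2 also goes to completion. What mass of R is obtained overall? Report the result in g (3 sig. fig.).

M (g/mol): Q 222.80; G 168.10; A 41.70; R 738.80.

Step 1:
n(Q) = 2380 / 222.80 = 10.68 mol
n(G) = 1390 / 168.10 = 8.269 mol
n/ν → Q: 5.340, G: 8.269; Q is limiting.
n(D) produced = (2/2) × 10.68 = 10.68 mol
Step 2:
n(D) available = 10.68 mol
n(A) = 509.0 / 41.70 = 12.21 mol
n/ν → D: 5.340, A: 4.070; A is limiting.
n(R) = (1/3) × 12.21 = 4.070 mol
mass = 4.070 × 738.80 = 3007 g

3010 g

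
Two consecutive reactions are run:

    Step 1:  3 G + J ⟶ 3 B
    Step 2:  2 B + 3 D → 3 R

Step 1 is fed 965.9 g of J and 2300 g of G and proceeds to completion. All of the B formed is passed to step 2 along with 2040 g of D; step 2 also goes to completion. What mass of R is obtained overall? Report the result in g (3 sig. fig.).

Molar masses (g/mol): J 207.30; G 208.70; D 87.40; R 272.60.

4510 g

Step 1:
n(J) = 965.9 / 207.30 = 4.659 mol
n(G) = 2300 / 208.70 = 11.02 mol
n/ν for J = 4.659/1 = 4.659
n/ν for G = 11.02/3 = 3.673
Smallest n/ν is G → limiting reagent.
n(B) produced = (3/3) × 11.02 = 11.02 mol
Step 2:
n(B) available = 11.02 mol
n(D) = 2040 / 87.40 = 23.34 mol
n/ν for B = 11.02/2 = 5.510
n/ν for D = 23.34/3 = 7.780
Smallest n/ν is B → limiting reagent.
n(R) = (3/2) × 11.02 = 16.53 mol
mass = 16.53 × 272.60 = 4506 g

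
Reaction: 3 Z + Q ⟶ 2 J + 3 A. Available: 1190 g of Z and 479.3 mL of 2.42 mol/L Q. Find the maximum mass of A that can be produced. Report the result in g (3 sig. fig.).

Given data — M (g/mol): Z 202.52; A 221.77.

772 g

n(Z) = 1190 / 202.52 = 5.876 mol
n(Q) = 2.42 × 479.3/1000 = 1.160 mol
n/ν for Z = 5.876/3 = 1.959
n/ν for Q = 1.160/1 = 1.160
Smallest n/ν is Q → limiting reagent.
n(A) = (3/1) × 1.160 = 3.480 mol
mass = 3.480 × 221.77 = 771.8 g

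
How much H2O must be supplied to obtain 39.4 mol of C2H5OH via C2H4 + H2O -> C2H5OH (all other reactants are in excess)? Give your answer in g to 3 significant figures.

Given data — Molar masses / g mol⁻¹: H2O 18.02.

710 g

n(C2H5OH) = 39.40 mol
n(H2O) = (1/1) × 39.40 = 39.40 mol
mass = 39.40 × 18.02 = 710.0 g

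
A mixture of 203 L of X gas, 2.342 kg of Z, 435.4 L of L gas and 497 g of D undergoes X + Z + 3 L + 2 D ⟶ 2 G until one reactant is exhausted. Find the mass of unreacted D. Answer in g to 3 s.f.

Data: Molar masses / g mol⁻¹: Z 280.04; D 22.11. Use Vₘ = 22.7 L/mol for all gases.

n(X) = 203.0 / 22.7 = 8.943 mol
n(Z) = 2.342×1000 / 280.04 = 8.363 mol
n(L) = 435.4 / 22.7 = 19.18 mol
n(D) = 497.0 / 22.11 = 22.48 mol
n/ν for X = 8.943/1 = 8.943
n/ν for Z = 8.363/1 = 8.363
n/ν for L = 19.18/3 = 6.393
n/ν for D = 22.48/2 = 11.24
Smallest n/ν is L → limiting reagent.
D consumed = (2/3) × 19.18 = 12.79 mol
D remaining = 22.48 − 12.79 = 9.690 mol
mass = 9.690 × 22.11 = 214.2 g

214 g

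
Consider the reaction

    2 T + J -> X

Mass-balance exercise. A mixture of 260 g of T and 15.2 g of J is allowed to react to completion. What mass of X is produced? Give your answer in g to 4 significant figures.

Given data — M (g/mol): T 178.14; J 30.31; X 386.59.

n(T) = 260.0 / 178.14 = 1.460 mol
n(J) = 15.20 / 30.31 = 0.5015 mol
n/ν → T: 0.7300, J: 0.5015; J is limiting.
n(X) = (1/1) × 0.5015 = 0.5015 mol
mass = 0.5015 × 386.59 = 193.9 g

193.9 g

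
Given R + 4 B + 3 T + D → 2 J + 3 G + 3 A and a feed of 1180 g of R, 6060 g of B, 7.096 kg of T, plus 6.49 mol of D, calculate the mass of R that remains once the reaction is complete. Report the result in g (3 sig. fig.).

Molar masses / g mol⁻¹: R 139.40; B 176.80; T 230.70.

275 g

n(R) = 1180 / 139.40 = 8.465 mol
n(B) = 6060 / 176.80 = 34.28 mol
n(T) = 7.096×1000 / 230.70 = 30.76 mol
n(D) = 6.490 mol
n/ν → R: 8.465, B: 8.570, T: 10.25, D: 6.490; D is limiting.
R consumed = (1/1) × 6.490 = 6.490 mol
R remaining = 8.465 − 6.490 = 1.975 mol
mass = 1.975 × 139.40 = 275.3 g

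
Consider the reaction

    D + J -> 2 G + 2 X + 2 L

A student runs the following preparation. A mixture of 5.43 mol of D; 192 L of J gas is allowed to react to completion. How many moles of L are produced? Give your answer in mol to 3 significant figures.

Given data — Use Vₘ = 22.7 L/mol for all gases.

n(D) = 5.430 mol
n(J) = 192.0 / 22.7 = 8.458 mol
n/ν for D = 5.430/1 = 5.430
n/ν for J = 8.458/1 = 8.458
Smallest n/ν is D → limiting reagent.
n(L) = (2/1) × 5.430 = 10.86 mol

10.9 mol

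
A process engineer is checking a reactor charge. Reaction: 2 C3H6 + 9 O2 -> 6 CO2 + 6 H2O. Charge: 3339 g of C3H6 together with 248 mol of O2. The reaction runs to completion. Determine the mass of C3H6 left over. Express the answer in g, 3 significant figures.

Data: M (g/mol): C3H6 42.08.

1020 g

n(C3H6) = 3339 / 42.08 = 79.35 mol
n(O2) = 248.0 mol
n/ν for C3H6 = 79.35/2 = 39.68
n/ν for O2 = 248.0/9 = 27.56
Smallest n/ν is O2 → limiting reagent.
C3H6 consumed = (2/9) × 248.0 = 55.11 mol
C3H6 remaining = 79.35 − 55.11 = 24.24 mol
mass = 24.24 × 42.08 = 1020 g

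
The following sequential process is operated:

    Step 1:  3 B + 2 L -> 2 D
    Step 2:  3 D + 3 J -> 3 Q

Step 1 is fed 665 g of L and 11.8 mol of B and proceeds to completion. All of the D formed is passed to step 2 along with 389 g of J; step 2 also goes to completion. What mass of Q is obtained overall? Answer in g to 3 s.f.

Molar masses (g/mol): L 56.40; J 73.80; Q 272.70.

Step 1:
n(L) = 665.0 / 56.40 = 11.79 mol
n(B) = 11.80 mol
n/ν → L: 5.895, B: 3.933; B is limiting.
n(D) produced = (2/3) × 11.80 = 7.867 mol
Step 2:
n(D) available = 7.867 mol
n(J) = 389.0 / 73.80 = 5.271 mol
n/ν → D: 2.622, J: 1.757; J is limiting.
n(Q) = (3/3) × 5.271 = 5.271 mol
mass = 5.271 × 272.70 = 1437 g

1440 g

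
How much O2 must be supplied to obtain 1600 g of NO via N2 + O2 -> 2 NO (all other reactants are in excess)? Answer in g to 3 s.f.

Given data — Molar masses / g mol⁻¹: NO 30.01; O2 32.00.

n(NO) = 1600 / 30.01 = 53.32 mol
n(O2) = (1/2) × 53.32 = 26.66 mol
mass = 26.66 × 32.00 = 853.1 g

853 g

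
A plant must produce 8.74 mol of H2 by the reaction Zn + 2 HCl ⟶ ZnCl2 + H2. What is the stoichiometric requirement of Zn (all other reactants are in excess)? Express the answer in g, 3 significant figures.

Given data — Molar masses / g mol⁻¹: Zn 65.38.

571 g

n(H2) = 8.740 mol
n(Zn) = (1/1) × 8.740 = 8.740 mol
mass = 8.740 × 65.38 = 571.4 g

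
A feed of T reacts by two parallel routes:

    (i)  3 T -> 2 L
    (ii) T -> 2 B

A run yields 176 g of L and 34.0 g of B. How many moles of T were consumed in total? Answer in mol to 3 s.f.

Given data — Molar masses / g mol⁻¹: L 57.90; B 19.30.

n(L) = 176 / 57.90 = 3.040 mol
n(B) = 34.0 / 19.30 = 1.762 mol
n(T) via (i) = (3/2)×3.040 = 4.560 mol
n(T) via (ii) = (1/2)×1.762 = 0.8810 mol
total n(T) = 4.560 + 0.8810 = 5.441 mol

5.44 mol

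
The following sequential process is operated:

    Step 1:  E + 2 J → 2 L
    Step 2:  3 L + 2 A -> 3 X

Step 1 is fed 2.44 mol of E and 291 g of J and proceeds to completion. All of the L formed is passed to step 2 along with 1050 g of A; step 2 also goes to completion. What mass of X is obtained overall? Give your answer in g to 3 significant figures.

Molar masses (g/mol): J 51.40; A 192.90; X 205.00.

1000 g

Step 1:
n(E) = 2.440 mol
n(J) = 291.0 / 51.40 = 5.661 mol
n/ν for E = 2.440/1 = 2.440
n/ν for J = 5.661/2 = 2.831
Smallest n/ν is E → limiting reagent.
n(L) produced = (2/1) × 2.440 = 4.880 mol
Step 2:
n(L) available = 4.880 mol
n(A) = 1050 / 192.90 = 5.443 mol
n/ν for L = 4.880/3 = 1.627
n/ν for A = 5.443/2 = 2.722
Smallest n/ν is L → limiting reagent.
n(X) = (3/3) × 4.880 = 4.880 mol
mass = 4.880 × 205.00 = 1000 g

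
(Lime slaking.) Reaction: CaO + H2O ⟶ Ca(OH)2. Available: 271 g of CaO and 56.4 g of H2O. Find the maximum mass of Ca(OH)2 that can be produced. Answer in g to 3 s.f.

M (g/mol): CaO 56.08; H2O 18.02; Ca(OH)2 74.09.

232 g

n(CaO) = 271.0 / 56.08 = 4.832 mol
n(H2O) = 56.40 / 18.02 = 3.130 mol
n/ν for CaO = 4.832/1 = 4.832
n/ν for H2O = 3.130/1 = 3.130
Smallest n/ν is H2O → limiting reagent.
n(Ca(OH)2) = (1/1) × 3.130 = 3.130 mol
mass = 3.130 × 74.09 = 231.9 g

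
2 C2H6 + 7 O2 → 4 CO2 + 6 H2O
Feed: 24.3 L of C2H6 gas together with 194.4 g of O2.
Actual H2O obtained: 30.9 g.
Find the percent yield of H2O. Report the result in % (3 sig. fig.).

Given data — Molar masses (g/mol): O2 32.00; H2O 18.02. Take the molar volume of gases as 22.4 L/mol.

52.7 %

n(C2H6) = 24.30 / 22.4 = 1.085 mol
n(O2) = 194.4 / 32.00 = 6.075 mol
n/ν for C2H6 = 1.085/2 = 0.5425
n/ν for O2 = 6.075/7 = 0.8679
Smallest n/ν is C2H6 → limiting reagent.
theoretical n(H2O) = (6/2) × 1.085 = 3.255 mol → 58.66 g
% yield = 30.9 / 58.66 × 100 = 52.68 %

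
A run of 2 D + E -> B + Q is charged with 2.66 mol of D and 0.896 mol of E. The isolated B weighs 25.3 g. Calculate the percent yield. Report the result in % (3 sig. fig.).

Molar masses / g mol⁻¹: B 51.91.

54.4 %

n(D) = 2.660 mol
n(E) = 0.8960 mol
n/ν for D = 2.660/2 = 1.330
n/ν for E = 0.8960/1 = 0.8960
Smallest n/ν is E → limiting reagent.
theoretical n(B) = (1/1) × 0.8960 = 0.8960 mol → 46.51 g
% yield = 25.3 / 46.51 × 100 = 54.40 %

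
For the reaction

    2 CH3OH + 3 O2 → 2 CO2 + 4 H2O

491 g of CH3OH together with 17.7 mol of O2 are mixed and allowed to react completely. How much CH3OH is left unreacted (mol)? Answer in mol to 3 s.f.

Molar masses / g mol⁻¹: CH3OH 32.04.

3.52 mol

n(CH3OH) = 491.0 / 32.04 = 15.32 mol
n(O2) = 17.70 mol
n/ν for CH3OH = 15.32/2 = 7.660
n/ν for O2 = 17.70/3 = 5.900
Smallest n/ν is O2 → limiting reagent.
CH3OH consumed = (2/3) × 17.70 = 11.80 mol
CH3OH remaining = 15.32 − 11.80 = 3.520 mol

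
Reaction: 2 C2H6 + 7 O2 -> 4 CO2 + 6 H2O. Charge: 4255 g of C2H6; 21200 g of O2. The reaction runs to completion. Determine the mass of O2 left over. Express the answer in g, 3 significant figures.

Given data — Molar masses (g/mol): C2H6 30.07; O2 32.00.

n(C2H6) = 4255 / 30.07 = 141.5 mol
n(O2) = 21200 / 32.00 = 662.5 mol
n/ν → C2H6: 70.75, O2: 94.64; C2H6 is limiting.
O2 consumed = (7/2) × 141.5 = 495.3 mol
O2 remaining = 662.5 − 495.3 = 167.2 mol
mass = 167.2 × 32.00 = 5350 g

5350 g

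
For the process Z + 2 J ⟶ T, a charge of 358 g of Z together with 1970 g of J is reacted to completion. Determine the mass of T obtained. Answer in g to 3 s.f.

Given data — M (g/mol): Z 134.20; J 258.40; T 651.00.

n(Z) = 358.0 / 134.20 = 2.668 mol
n(J) = 1970 / 258.40 = 7.624 mol
n/ν → Z: 2.668, J: 3.812; Z is limiting.
n(T) = (1/1) × 2.668 = 2.668 mol
mass = 2.668 × 651.00 = 1737 g

1740 g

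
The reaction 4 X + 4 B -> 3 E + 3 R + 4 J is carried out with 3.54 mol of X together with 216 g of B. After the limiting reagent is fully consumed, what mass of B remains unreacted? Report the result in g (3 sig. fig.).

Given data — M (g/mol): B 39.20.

77.2 g

n(X) = 3.540 mol
n(B) = 216.0 / 39.20 = 5.510 mol
n/ν for X = 3.540/4 = 0.8850
n/ν for B = 5.510/4 = 1.378
Smallest n/ν is X → limiting reagent.
B consumed = (4/4) × 3.540 = 3.540 mol
B remaining = 5.510 − 3.540 = 1.970 mol
mass = 1.970 × 39.20 = 77.22 g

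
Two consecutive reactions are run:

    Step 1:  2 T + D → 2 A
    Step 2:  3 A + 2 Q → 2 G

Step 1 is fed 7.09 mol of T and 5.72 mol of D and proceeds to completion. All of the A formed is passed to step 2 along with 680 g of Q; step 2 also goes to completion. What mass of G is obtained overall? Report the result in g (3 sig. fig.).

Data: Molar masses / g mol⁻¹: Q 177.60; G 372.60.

1430 g

Step 1:
n(T) = 7.090 mol
n(D) = 5.720 mol
n/ν for T = 7.090/2 = 3.545
n/ν for D = 5.720/1 = 5.720
Smallest n/ν is T → limiting reagent.
n(A) produced = (2/2) × 7.090 = 7.090 mol
Step 2:
n(A) available = 7.090 mol
n(Q) = 680.0 / 177.60 = 3.829 mol
n/ν for A = 7.090/3 = 2.363
n/ν for Q = 3.829/2 = 1.915
Smallest n/ν is Q → limiting reagent.
n(G) = (2/2) × 3.829 = 3.829 mol
mass = 3.829 × 372.60 = 1427 g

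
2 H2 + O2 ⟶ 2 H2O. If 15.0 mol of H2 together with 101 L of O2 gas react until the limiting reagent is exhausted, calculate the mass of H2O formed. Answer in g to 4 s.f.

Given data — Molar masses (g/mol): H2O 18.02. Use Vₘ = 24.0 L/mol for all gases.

n(H2) = 15.00 mol
n(O2) = 101.0 / 24.0 = 4.208 mol
n/ν for H2 = 15.00/2 = 7.500
n/ν for O2 = 4.208/1 = 4.208
Smallest n/ν is O2 → limiting reagent.
n(H2O) = (2/1) × 4.208 = 8.416 mol
mass = 8.416 × 18.02 = 151.7 g

151.7 g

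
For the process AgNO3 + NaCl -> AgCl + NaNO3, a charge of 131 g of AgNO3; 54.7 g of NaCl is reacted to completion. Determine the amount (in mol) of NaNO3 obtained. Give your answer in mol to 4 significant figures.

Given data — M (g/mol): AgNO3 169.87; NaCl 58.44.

n(AgNO3) = 131.0 / 169.87 = 0.7712 mol
n(NaCl) = 54.70 / 58.44 = 0.9360 mol
n/ν for AgNO3 = 0.7712/1 = 0.7712
n/ν for NaCl = 0.9360/1 = 0.9360
Smallest n/ν is AgNO3 → limiting reagent.
n(NaNO3) = (1/1) × 0.7712 = 0.7712 mol

0.7712 mol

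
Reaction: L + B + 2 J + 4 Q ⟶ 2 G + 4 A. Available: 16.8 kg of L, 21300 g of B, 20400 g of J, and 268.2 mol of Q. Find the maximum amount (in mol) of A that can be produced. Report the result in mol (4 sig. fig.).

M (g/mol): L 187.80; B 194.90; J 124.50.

268.2 mol

n(L) = 16.80×1000 / 187.80 = 89.46 mol
n(B) = 21300 / 194.90 = 109.3 mol
n(J) = 20400 / 124.50 = 163.9 mol
n(Q) = 268.2 mol
n/ν for L = 89.46/1 = 89.46
n/ν for B = 109.3/1 = 109.3
n/ν for J = 163.9/2 = 81.95
n/ν for Q = 268.2/4 = 67.05
Smallest n/ν is Q → limiting reagent.
n(A) = (4/4) × 268.2 = 268.2 mol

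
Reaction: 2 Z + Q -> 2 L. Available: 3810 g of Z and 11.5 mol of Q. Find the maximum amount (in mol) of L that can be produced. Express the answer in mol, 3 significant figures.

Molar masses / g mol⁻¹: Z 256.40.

n(Z) = 3810 / 256.40 = 14.86 mol
n(Q) = 11.50 mol
n/ν for Z = 14.86/2 = 7.430
n/ν for Q = 11.50/1 = 11.50
Smallest n/ν is Z → limiting reagent.
n(L) = (2/2) × 14.86 = 14.86 mol

14.9 mol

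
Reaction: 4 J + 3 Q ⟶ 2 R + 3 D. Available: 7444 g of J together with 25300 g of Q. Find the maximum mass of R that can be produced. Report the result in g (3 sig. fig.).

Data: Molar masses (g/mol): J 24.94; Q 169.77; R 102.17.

n(J) = 7444 / 24.94 = 298.5 mol
n(Q) = 25300 / 169.77 = 149.0 mol
n/ν → J: 74.63, Q: 49.67; Q is limiting.
n(R) = (2/3) × 149.0 = 99.33 mol
mass = 99.33 × 102.17 = 10150 g

10200 g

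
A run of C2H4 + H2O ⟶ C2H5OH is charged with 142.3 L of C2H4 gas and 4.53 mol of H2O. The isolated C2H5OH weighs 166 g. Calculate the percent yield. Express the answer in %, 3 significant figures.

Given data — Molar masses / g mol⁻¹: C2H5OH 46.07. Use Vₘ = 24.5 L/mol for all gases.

n(C2H4) = 142.3 / 24.5 = 5.808 mol
n(H2O) = 4.530 mol
n/ν for C2H4 = 5.808/1 = 5.808
n/ν for H2O = 4.530/1 = 4.530
Smallest n/ν is H2O → limiting reagent.
theoretical n(C2H5OH) = (1/1) × 4.530 = 4.530 mol → 208.7 g
% yield = 166 / 208.7 × 100 = 79.54 %

79.5 %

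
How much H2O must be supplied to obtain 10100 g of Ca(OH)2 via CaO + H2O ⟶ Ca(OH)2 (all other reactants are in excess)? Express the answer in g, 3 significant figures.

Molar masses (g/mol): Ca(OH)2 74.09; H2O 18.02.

n(Ca(OH)2) = 10100 / 74.09 = 136.3 mol
n(H2O) = (1/1) × 136.3 = 136.3 mol
mass = 136.3 × 18.02 = 2456 g

2460 g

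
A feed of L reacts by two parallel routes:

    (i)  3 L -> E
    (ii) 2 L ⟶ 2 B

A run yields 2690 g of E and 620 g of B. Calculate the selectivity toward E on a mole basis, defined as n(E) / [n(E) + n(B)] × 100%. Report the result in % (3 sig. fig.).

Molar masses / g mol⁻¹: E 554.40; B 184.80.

n(E) = 2690 / 554.40 = 4.852 mol
n(B) = 620 / 184.80 = 3.355 mol
selectivity = 4.852/(4.852+3.355) × 100 = 59.12 %

59.1 %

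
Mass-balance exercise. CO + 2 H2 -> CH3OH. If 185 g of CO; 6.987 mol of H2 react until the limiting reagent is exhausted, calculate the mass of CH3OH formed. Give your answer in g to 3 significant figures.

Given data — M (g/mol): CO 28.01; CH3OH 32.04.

112 g

n(CO) = 185.0 / 28.01 = 6.605 mol
n(H2) = 6.987 mol
n/ν for CO = 6.605/1 = 6.605
n/ν for H2 = 6.987/2 = 3.494
Smallest n/ν is H2 → limiting reagent.
n(CH3OH) = (1/2) × 6.987 = 3.494 mol
mass = 3.494 × 32.04 = 111.9 g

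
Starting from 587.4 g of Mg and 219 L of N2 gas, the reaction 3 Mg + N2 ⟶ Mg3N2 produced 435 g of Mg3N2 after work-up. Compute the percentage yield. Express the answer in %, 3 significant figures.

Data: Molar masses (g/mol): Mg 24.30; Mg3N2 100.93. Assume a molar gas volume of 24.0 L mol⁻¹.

53.5 %

n(Mg) = 587.4 / 24.30 = 24.17 mol
n(N2) = 219.0 / 24.0 = 9.125 mol
n/ν for Mg = 24.17/3 = 8.057
n/ν for N2 = 9.125/1 = 9.125
Smallest n/ν is Mg → limiting reagent.
theoretical n(Mg3N2) = (1/3) × 24.17 = 8.057 mol → 813.2 g
% yield = 435 / 813.2 × 100 = 53.49 %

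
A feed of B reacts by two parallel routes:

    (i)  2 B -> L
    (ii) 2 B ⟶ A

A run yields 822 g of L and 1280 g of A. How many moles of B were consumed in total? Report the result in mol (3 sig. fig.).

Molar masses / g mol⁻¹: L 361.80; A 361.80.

11.6 mol

n(L) = 822 / 361.80 = 2.272 mol
n(A) = 1280 / 361.80 = 3.538 mol
n(B) via (i) = (2/1)×2.272 = 4.544 mol
n(B) via (ii) = (2/1)×3.538 = 7.076 mol
total n(B) = 4.544 + 7.076 = 11.62 mol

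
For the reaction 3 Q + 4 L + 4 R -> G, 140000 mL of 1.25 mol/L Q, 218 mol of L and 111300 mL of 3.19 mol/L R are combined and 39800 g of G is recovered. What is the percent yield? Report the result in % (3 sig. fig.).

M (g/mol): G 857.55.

85.2 %

n(Q) = 1.25 × 140000/1000 = 175.0 mol
n(L) = 218.0 mol
n(R) = 3.19 × 111300/1000 = 355.0 mol
n/ν → Q: 58.33, L: 54.50, R: 88.75; L is limiting.
theoretical n(G) = (1/4) × 218.0 = 54.50 mol → 46740 g
% yield = 39800 / 46740 × 100 = 85.15 %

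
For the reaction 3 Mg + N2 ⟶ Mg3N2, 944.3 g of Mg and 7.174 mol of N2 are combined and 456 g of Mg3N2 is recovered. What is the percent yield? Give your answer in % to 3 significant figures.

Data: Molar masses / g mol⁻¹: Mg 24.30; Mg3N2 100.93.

n(Mg) = 944.3 / 24.30 = 38.86 mol
n(N2) = 7.174 mol
n/ν → Mg: 12.95, N2: 7.174; N2 is limiting.
theoretical n(Mg3N2) = (1/1) × 7.174 = 7.174 mol → 724.1 g
% yield = 456 / 724.1 × 100 = 62.97 %

63.0 %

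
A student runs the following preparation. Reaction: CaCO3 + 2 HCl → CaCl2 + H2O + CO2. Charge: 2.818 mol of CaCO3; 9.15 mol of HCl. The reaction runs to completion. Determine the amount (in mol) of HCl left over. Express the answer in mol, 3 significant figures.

n(CaCO3) = 2.818 mol
n(HCl) = 9.150 mol
n/ν for CaCO3 = 2.818/1 = 2.818
n/ν for HCl = 9.150/2 = 4.575
Smallest n/ν is CaCO3 → limiting reagent.
HCl consumed = (2/1) × 2.818 = 5.636 mol
HCl remaining = 9.150 − 5.636 = 3.514 mol

3.51 mol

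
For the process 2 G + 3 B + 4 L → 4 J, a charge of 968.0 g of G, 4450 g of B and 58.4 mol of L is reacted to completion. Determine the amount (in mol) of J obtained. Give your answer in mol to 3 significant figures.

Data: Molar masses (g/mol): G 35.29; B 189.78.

n(G) = 968.0 / 35.29 = 27.43 mol
n(B) = 4450 / 189.78 = 23.45 mol
n(L) = 58.40 mol
n/ν for G = 27.43/2 = 13.72
n/ν for B = 23.45/3 = 7.817
n/ν for L = 58.40/4 = 14.60
Smallest n/ν is B → limiting reagent.
n(J) = (4/3) × 23.45 = 31.27 mol

31.3 mol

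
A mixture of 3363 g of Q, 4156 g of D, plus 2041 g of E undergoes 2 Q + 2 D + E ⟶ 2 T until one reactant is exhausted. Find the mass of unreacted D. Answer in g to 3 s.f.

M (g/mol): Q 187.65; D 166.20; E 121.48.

1180 g

n(Q) = 3363 / 187.65 = 17.92 mol
n(D) = 4156 / 166.20 = 25.01 mol
n(E) = 2041 / 121.48 = 16.80 mol
n/ν for Q = 17.92/2 = 8.960
n/ν for D = 25.01/2 = 12.51
n/ν for E = 16.80/1 = 16.80
Smallest n/ν is Q → limiting reagent.
D consumed = (2/2) × 17.92 = 17.92 mol
D remaining = 25.01 − 17.92 = 7.090 mol
mass = 7.090 × 166.20 = 1178 g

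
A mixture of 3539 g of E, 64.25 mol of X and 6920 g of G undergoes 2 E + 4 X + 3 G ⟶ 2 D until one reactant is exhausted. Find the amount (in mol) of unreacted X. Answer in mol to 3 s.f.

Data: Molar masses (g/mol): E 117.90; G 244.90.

26.6 mol

n(E) = 3539 / 117.90 = 30.02 mol
n(X) = 64.25 mol
n(G) = 6920 / 244.90 = 28.26 mol
n/ν for E = 30.02/2 = 15.01
n/ν for X = 64.25/4 = 16.06
n/ν for G = 28.26/3 = 9.420
Smallest n/ν is G → limiting reagent.
X consumed = (4/3) × 28.26 = 37.68 mol
X remaining = 64.25 − 37.68 = 26.57 mol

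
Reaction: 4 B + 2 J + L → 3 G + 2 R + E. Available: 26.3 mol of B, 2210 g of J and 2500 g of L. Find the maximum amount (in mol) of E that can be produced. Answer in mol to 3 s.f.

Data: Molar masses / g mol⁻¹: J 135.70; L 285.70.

6.58 mol

n(B) = 26.30 mol
n(J) = 2210 / 135.70 = 16.29 mol
n(L) = 2500 / 285.70 = 8.750 mol
n/ν for B = 26.30/4 = 6.575
n/ν for J = 16.29/2 = 8.145
n/ν for L = 8.750/1 = 8.750
Smallest n/ν is B → limiting reagent.
n(E) = (1/4) × 26.30 = 6.575 mol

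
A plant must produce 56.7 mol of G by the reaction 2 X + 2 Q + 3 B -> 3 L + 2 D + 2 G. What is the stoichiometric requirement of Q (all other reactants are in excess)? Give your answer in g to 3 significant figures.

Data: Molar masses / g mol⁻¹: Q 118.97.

6750 g

n(G) = 56.70 mol
n(Q) = (2/2) × 56.70 = 56.70 mol
mass = 56.70 × 118.97 = 6746 g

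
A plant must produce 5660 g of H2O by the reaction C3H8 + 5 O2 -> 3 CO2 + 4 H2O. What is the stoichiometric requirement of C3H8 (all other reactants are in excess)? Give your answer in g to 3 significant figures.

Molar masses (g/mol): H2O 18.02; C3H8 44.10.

n(H2O) = 5660 / 18.02 = 314.1 mol
n(C3H8) = (1/4) × 314.1 = 78.53 mol
mass = 78.53 × 44.10 = 3463 g

3460 g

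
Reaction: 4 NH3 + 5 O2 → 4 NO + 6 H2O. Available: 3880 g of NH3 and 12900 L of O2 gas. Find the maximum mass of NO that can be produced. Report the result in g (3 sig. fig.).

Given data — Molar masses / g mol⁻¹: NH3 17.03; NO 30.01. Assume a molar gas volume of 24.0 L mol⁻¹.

n(NH3) = 3880 / 17.03 = 227.8 mol
n(O2) = 12900 / 24.0 = 537.5 mol
n/ν for NH3 = 227.8/4 = 56.95
n/ν for O2 = 537.5/5 = 107.5
Smallest n/ν is NH3 → limiting reagent.
n(NO) = (4/4) × 227.8 = 227.8 mol
mass = 227.8 × 30.01 = 6836 g

6840 g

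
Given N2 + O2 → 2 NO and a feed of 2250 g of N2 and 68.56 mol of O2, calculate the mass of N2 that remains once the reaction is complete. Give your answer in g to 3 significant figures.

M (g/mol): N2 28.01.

330 g

n(N2) = 2250 / 28.01 = 80.33 mol
n(O2) = 68.56 mol
n/ν → N2: 80.33, O2: 68.56; O2 is limiting.
N2 consumed = (1/1) × 68.56 = 68.56 mol
N2 remaining = 80.33 − 68.56 = 11.77 mol
mass = 11.77 × 28.01 = 329.7 g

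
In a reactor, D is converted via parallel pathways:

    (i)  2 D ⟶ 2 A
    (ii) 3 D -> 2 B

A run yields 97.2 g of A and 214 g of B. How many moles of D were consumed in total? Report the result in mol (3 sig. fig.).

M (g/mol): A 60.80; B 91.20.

5.12 mol

n(A) = 97.2 / 60.80 = 1.599 mol
n(B) = 214 / 91.20 = 2.346 mol
n(D) via (i) = (2/2)×1.599 = 1.599 mol
n(D) via (ii) = (3/2)×2.346 = 3.519 mol
total n(D) = 1.599 + 3.519 = 5.118 mol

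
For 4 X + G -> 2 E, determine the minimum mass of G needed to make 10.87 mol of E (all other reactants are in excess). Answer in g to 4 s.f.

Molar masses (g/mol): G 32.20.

175.0 g

n(E) = 10.87 mol
n(G) = (1/2) × 10.87 = 5.435 mol
mass = 5.435 × 32.20 = 175.0 g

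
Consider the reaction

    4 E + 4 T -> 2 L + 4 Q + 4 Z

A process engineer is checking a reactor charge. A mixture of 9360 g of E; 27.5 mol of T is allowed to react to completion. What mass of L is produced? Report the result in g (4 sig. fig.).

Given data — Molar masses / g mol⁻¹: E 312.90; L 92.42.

n(E) = 9360 / 312.90 = 29.91 mol
n(T) = 27.50 mol
n/ν → E: 7.478, T: 6.875; T is limiting.
n(L) = (2/4) × 27.50 = 13.75 mol
mass = 13.75 × 92.42 = 1271 g

1271 g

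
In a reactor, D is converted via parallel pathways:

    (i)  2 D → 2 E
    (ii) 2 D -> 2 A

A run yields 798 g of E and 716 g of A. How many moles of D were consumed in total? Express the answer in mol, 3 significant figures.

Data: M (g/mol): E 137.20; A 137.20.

11.0 mol

n(E) = 798 / 137.20 = 5.816 mol
n(A) = 716 / 137.20 = 5.219 mol
n(D) via (i) = (2/2)×5.816 = 5.816 mol
n(D) via (ii) = (2/2)×5.219 = 5.219 mol
total n(D) = 5.816 + 5.219 = 11.04 mol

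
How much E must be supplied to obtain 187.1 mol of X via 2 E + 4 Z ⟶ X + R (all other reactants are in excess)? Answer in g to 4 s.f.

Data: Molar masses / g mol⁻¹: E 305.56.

114300 g

n(X) = 187.1 mol
n(E) = (2/1) × 187.1 = 374.2 mol
mass = 374.2 × 305.56 = 114300 g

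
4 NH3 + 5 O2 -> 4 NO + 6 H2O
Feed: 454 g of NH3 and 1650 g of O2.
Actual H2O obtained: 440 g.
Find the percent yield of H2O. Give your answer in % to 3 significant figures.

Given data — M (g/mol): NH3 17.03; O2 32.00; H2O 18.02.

n(NH3) = 454.0 / 17.03 = 26.66 mol
n(O2) = 1650 / 32.00 = 51.56 mol
n/ν for NH3 = 26.66/4 = 6.665
n/ν for O2 = 51.56/5 = 10.31
Smallest n/ν is NH3 → limiting reagent.
theoretical n(H2O) = (6/4) × 26.66 = 39.99 mol → 720.6 g
% yield = 440 / 720.6 × 100 = 61.06 %

61.1 %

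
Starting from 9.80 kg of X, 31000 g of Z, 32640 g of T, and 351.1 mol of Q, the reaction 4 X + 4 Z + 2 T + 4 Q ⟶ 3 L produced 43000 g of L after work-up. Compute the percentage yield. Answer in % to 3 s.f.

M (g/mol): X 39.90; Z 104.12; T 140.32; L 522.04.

44.7 %

n(X) = 9.800×1000 / 39.90 = 245.6 mol
n(Z) = 31000 / 104.12 = 297.7 mol
n(T) = 32640 / 140.32 = 232.6 mol
n(Q) = 351.1 mol
n/ν for X = 245.6/4 = 61.40
n/ν for Z = 297.7/4 = 74.43
n/ν for T = 232.6/2 = 116.3
n/ν for Q = 351.1/4 = 87.78
Smallest n/ν is X → limiting reagent.
theoretical n(L) = (3/4) × 245.6 = 184.2 mol → 96160 g
% yield = 43000 / 96160 × 100 = 44.72 %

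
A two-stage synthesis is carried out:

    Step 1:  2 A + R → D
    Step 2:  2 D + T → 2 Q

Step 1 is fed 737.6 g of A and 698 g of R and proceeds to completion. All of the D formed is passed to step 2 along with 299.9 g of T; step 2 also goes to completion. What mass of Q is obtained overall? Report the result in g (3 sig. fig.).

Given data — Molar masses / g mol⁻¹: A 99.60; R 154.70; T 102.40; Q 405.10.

1500 g

Step 1:
n(A) = 737.6 / 99.60 = 7.406 mol
n(R) = 698.0 / 154.70 = 4.512 mol
n/ν for A = 7.406/2 = 3.703
n/ν for R = 4.512/1 = 4.512
Smallest n/ν is A → limiting reagent.
n(D) produced = (1/2) × 7.406 = 3.703 mol
Step 2:
n(D) available = 3.703 mol
n(T) = 299.9 / 102.40 = 2.929 mol
n/ν for D = 3.703/2 = 1.852
n/ν for T = 2.929/1 = 2.929
Smallest n/ν is D → limiting reagent.
n(Q) = (2/2) × 3.703 = 3.703 mol
mass = 3.703 × 405.10 = 1500 g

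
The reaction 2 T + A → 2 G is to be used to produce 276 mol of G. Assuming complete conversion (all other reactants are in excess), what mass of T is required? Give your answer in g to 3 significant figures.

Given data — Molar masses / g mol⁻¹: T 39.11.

10800 g

n(G) = 276.0 mol
n(T) = (2/2) × 276.0 = 276.0 mol
mass = 276.0 × 39.11 = 10790 g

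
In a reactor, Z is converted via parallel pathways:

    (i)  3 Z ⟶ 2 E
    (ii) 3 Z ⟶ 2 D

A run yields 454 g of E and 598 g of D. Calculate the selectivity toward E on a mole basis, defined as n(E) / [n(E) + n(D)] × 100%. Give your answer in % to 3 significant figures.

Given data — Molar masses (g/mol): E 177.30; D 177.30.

43.2 %

n(E) = 454 / 177.30 = 2.561 mol
n(D) = 598 / 177.30 = 3.373 mol
selectivity = 2.561/(2.561+3.373) × 100 = 43.16 %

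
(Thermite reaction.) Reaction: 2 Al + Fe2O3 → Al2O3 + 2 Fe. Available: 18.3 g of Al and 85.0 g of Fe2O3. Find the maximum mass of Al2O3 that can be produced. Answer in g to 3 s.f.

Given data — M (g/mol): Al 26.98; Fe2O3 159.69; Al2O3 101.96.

n(Al) = 18.30 / 26.98 = 0.6783 mol
n(Fe2O3) = 85.00 / 159.69 = 0.5323 mol
n/ν for Al = 0.6783/2 = 0.3392
n/ν for Fe2O3 = 0.5323/1 = 0.5323
Smallest n/ν is Al → limiting reagent.
n(Al2O3) = (1/2) × 0.6783 = 0.3392 mol
mass = 0.3392 × 101.96 = 34.58 g

34.6 g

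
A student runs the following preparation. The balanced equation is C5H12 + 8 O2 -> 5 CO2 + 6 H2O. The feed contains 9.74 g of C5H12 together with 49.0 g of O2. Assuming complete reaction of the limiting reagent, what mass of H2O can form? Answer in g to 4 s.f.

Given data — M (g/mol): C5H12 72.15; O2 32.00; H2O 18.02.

n(C5H12) = 9.740 / 72.15 = 0.1350 mol
n(O2) = 49.00 / 32.00 = 1.531 mol
n/ν → C5H12: 0.1350, O2: 0.1914; C5H12 is limiting.
n(H2O) = (6/1) × 0.1350 = 0.8100 mol
mass = 0.8100 × 18.02 = 14.60 g

14.60 g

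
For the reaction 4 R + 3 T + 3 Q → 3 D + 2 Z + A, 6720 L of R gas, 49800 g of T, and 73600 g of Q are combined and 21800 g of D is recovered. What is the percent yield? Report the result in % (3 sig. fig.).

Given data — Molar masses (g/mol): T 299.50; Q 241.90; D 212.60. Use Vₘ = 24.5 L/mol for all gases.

n(R) = 6720 / 24.5 = 274.3 mol
n(T) = 49800 / 299.50 = 166.3 mol
n(Q) = 73600 / 241.90 = 304.3 mol
n/ν for R = 274.3/4 = 68.58
n/ν for T = 166.3/3 = 55.43
n/ν for Q = 304.3/3 = 101.4
Smallest n/ν is T → limiting reagent.
theoretical n(D) = (3/3) × 166.3 = 166.3 mol → 35360 g
% yield = 21800 / 35360 × 100 = 61.65 %

61.7 %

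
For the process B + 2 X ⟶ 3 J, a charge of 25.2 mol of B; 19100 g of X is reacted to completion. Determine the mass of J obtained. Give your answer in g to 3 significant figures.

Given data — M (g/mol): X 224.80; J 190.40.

14400 g

n(B) = 25.20 mol
n(X) = 19100 / 224.80 = 84.96 mol
n/ν for B = 25.20/1 = 25.20
n/ν for X = 84.96/2 = 42.48
Smallest n/ν is B → limiting reagent.
n(J) = (3/1) × 25.20 = 75.60 mol
mass = 75.60 × 190.40 = 14390 g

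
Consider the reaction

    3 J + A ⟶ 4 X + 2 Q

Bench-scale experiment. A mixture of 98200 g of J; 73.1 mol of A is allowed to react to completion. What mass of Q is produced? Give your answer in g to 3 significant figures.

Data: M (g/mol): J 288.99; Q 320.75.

n(J) = 98200 / 288.99 = 339.8 mol
n(A) = 73.10 mol
n/ν → J: 113.3, A: 73.10; A is limiting.
n(Q) = (2/1) × 73.10 = 146.2 mol
mass = 146.2 × 320.75 = 46890 g

46900 g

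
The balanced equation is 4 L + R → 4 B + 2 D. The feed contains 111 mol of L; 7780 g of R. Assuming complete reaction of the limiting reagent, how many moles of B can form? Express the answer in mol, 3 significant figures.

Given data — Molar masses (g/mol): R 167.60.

n(L) = 111.0 mol
n(R) = 7780 / 167.60 = 46.42 mol
n/ν → L: 27.75, R: 46.42; L is limiting.
n(B) = (4/4) × 111.0 = 111.0 mol

111 mol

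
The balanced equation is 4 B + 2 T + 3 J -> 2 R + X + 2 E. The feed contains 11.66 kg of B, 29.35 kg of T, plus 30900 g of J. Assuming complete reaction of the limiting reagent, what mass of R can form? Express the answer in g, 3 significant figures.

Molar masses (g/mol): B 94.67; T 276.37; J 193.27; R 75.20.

4630 g

n(B) = 11.66×1000 / 94.67 = 123.2 mol
n(T) = 29.35×1000 / 276.37 = 106.2 mol
n(J) = 30900 / 193.27 = 159.9 mol
n/ν → B: 30.80, T: 53.10, J: 53.30; B is limiting.
n(R) = (2/4) × 123.2 = 61.60 mol
mass = 61.60 × 75.20 = 4632 g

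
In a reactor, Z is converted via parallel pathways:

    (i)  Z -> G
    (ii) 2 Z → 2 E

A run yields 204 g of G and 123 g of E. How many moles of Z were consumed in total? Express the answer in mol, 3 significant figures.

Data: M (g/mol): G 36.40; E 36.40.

n(G) = 204 / 36.40 = 5.604 mol
n(E) = 123 / 36.40 = 3.379 mol
n(Z) via (i) = (1/1)×5.604 = 5.604 mol
n(Z) via (ii) = (2/2)×3.379 = 3.379 mol
total n(Z) = 5.604 + 3.379 = 8.983 mol

8.98 mol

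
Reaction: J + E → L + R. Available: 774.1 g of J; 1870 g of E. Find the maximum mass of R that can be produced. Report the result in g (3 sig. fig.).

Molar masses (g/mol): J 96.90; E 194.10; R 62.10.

496 g

n(J) = 774.1 / 96.90 = 7.989 mol
n(E) = 1870 / 194.10 = 9.634 mol
n/ν for J = 7.989/1 = 7.989
n/ν for E = 9.634/1 = 9.634
Smallest n/ν is J → limiting reagent.
n(R) = (1/1) × 7.989 = 7.989 mol
mass = 7.989 × 62.10 = 496.1 g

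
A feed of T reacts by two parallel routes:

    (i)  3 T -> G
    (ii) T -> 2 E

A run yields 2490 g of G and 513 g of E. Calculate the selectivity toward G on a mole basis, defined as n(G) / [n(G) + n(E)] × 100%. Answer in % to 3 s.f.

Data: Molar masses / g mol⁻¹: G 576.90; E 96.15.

n(G) = 2490 / 576.90 = 4.316 mol
n(E) = 513 / 96.15 = 5.335 mol
selectivity = 4.316/(4.316+5.335) × 100 = 44.72 %

44.7 %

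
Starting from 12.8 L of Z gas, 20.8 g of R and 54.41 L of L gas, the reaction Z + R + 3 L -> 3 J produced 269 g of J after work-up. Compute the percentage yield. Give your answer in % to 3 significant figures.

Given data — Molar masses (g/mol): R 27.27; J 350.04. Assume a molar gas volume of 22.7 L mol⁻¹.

n(Z) = 12.80 / 22.7 = 0.5639 mol
n(R) = 20.80 / 27.27 = 0.7627 mol
n(L) = 54.41 / 22.7 = 2.397 mol
n/ν → Z: 0.5639, R: 0.7627, L: 0.7990; Z is limiting.
theoretical n(J) = (3/1) × 0.5639 = 1.692 mol → 592.3 g
% yield = 269 / 592.3 × 100 = 45.42 %

45.4 %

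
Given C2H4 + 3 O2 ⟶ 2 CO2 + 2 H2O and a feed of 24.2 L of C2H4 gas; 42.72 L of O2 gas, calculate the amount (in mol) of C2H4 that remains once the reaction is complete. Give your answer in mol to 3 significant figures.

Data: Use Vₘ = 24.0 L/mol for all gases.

0.415 mol

n(C2H4) = 24.20 / 24.0 = 1.008 mol
n(O2) = 42.72 / 24.0 = 1.780 mol
n/ν for C2H4 = 1.008/1 = 1.008
n/ν for O2 = 1.780/3 = 0.5933
Smallest n/ν is O2 → limiting reagent.
C2H4 consumed = (1/3) × 1.780 = 0.5933 mol
C2H4 remaining = 1.008 − 0.5933 = 0.4147 mol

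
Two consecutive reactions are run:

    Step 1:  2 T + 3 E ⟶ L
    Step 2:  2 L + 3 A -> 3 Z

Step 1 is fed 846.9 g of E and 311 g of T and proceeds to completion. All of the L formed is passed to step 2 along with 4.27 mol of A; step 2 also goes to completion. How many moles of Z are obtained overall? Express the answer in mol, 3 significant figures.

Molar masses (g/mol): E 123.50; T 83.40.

2.80 mol

Step 1:
n(E) = 846.9 / 123.50 = 6.857 mol
n(T) = 311.0 / 83.40 = 3.729 mol
n/ν for E = 6.857/3 = 2.286
n/ν for T = 3.729/2 = 1.865
Smallest n/ν is T → limiting reagent.
n(L) produced = (1/2) × 3.729 = 1.865 mol
Step 2:
n(L) available = 1.865 mol
n(A) = 4.270 mol
n/ν for L = 1.865/2 = 0.9325
n/ν for A = 4.270/3 = 1.423
Smallest n/ν is L → limiting reagent.
n(Z) = (3/2) × 1.865 = 2.798 mol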